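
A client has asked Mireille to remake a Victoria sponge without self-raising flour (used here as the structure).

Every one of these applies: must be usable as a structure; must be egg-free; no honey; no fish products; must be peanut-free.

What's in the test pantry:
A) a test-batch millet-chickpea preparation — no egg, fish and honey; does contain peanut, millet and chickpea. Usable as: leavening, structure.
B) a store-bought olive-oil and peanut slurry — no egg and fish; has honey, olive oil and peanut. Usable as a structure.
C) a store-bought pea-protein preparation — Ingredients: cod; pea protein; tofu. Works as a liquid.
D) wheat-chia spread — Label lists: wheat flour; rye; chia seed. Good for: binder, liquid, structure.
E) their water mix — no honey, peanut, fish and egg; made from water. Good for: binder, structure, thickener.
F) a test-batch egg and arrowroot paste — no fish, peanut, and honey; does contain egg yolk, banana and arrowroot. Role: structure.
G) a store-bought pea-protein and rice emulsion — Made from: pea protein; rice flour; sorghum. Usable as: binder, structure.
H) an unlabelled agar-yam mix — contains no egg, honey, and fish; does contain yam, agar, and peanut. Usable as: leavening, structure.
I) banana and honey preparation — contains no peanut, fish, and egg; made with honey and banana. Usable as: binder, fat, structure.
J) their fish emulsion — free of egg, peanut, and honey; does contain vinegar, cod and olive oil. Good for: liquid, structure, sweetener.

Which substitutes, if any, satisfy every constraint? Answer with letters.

D, E, G

A: has peanut, so not peanut-free — reject
B: has peanut, so not peanut-free; has honey, so not honey-free — no
C: not usable as a structure; has cod, so not fish-free — out
D: all constraints satisfied — OK
E: nothing on the exclusion list — OK
F: has egg yolk, so not egg-free — out
G: only rice flour, sorghum, and pea protein; none excluded — valid
H: has peanut, so not peanut-free — no
I: has honey, so not honey-free — reject
J: has cod, so not fish-free — out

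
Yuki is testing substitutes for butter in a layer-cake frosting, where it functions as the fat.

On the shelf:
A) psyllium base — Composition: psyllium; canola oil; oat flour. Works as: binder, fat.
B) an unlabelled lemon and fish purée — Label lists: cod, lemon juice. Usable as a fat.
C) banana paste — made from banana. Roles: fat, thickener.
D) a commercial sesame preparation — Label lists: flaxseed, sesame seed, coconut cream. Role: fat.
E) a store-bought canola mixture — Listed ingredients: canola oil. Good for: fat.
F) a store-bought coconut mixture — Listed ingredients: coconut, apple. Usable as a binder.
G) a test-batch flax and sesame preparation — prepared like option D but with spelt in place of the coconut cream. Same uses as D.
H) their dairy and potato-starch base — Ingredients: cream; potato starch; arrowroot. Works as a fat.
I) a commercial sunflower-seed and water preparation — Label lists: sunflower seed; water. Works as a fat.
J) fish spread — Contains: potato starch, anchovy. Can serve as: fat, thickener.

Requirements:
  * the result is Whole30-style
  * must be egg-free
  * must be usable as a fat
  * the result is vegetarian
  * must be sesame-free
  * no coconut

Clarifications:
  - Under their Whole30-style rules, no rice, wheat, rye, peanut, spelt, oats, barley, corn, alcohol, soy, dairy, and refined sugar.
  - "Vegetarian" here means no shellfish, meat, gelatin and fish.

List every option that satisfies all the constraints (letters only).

A: has oat flour, so not Whole30-style — no
B: has cod, so not vegetarian — out
C: only banana; none excluded — valid
D: has sesame seed, so not sesame-free; has coconut cream, so not coconut-free — out
E: nothing on the exclusion list — OK
F: not usable as a fat; has coconut, so not coconut-free — no
G: has spelt, so not Whole30-style; has sesame seed, so not sesame-free — out
H: has cream, so not Whole30-style — no
I: nothing on the exclusion list — keep
J: has anchovy, so not vegetarian — no

C, E, I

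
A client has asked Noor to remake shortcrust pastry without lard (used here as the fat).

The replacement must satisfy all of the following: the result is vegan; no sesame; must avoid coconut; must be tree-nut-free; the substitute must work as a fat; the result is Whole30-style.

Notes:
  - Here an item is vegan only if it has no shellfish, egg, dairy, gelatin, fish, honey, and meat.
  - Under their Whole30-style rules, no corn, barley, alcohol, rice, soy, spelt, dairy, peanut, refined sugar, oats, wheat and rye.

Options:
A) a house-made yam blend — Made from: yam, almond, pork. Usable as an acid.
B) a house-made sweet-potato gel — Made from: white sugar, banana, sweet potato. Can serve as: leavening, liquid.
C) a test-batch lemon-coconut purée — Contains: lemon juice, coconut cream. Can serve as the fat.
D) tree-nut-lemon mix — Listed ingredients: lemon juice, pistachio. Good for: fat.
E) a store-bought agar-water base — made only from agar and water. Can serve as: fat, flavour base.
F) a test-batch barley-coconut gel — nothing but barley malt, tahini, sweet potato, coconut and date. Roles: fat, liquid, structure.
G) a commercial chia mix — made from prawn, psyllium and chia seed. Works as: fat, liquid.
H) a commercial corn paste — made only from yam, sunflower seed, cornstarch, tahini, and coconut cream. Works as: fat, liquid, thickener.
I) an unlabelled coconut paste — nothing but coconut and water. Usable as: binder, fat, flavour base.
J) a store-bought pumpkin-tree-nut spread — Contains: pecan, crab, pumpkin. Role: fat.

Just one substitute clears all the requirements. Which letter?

E

A: not usable as a fat; has pork, so not vegan (and 1 more) — out
B: not usable as a fat; has white sugar, so not Whole30-style — out
C: has coconut cream, so not coconut-free — no
D: has pistachio, so not tree-nut-free — out
E: no tree nuts, vegan — keep
F: has barley malt, so not Whole30-style; has coconut, so not coconut-free (and 1 more) — out
G: has prawn, so not vegan — no
H: has cornstarch, so not Whole30-style; has coconut cream, so not coconut-free (and 1 more) — no
I: has coconut, so not coconut-free — out
J: has crab, so not vegan; has pecan, so not tree-nut-free — no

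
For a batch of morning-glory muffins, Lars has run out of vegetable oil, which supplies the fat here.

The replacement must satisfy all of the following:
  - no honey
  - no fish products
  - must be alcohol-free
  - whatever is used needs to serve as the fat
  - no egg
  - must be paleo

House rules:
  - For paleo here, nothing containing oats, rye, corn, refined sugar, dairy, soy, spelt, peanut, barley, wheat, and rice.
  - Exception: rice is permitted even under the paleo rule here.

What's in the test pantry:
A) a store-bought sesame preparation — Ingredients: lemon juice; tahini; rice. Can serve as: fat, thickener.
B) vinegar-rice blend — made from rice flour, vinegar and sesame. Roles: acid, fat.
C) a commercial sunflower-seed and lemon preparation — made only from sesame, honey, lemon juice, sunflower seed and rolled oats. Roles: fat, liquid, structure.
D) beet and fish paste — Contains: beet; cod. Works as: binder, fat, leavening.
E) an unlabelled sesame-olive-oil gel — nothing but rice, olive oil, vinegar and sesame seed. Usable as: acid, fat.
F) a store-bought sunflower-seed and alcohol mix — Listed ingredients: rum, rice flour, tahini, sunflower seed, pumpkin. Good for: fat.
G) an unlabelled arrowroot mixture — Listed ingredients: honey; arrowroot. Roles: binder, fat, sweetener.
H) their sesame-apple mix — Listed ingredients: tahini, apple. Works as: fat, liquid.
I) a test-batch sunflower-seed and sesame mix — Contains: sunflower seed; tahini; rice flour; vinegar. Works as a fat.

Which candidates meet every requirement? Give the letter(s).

A: rice is permitted under the paleo carve-out; nothing else excluded — valid
B: rice is permitted under the paleo carve-out; nothing else excluded — valid
C: has rolled oats, so not paleo; has honey, so not honey-free — out
D: has cod, so not fish-free — reject
E: rice is permitted under the paleo carve-out; nothing else excluded — valid
F: has rum, so not alcohol-free — reject
G: has honey, so not honey-free — no
H: no alcohol, paleo — OK
I: rice is permitted under the paleo carve-out; nothing else excluded — keep

A, B, E, H, I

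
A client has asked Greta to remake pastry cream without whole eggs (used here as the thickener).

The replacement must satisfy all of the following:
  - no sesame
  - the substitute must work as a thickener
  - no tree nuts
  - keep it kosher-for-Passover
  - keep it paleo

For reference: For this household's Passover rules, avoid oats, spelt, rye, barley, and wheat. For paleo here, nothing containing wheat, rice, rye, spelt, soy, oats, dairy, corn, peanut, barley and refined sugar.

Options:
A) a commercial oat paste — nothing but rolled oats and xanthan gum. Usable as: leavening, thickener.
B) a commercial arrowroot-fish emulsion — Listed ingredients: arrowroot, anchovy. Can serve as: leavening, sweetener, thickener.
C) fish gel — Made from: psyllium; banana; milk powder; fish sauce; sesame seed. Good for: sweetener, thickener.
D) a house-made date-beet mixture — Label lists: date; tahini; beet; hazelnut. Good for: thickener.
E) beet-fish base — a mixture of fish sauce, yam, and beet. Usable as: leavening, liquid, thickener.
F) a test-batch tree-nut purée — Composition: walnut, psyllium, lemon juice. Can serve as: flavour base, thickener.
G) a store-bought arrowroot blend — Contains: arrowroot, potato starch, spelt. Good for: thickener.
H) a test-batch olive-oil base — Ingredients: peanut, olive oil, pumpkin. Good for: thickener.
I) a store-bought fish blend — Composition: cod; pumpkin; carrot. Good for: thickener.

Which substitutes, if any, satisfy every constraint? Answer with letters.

B, E, I

A: has rolled oats, so not kosher-for-Passover; has rolled oats, so not paleo — out
B: every rule checks out — valid
C: has milk powder, so not paleo; has sesame seed, so not sesame-free — out
D: has tahini, so not sesame-free; has hazelnut, so not tree-nut-free — no
E: only fish sauce, yam and beet; none excluded — valid
F: has walnut, so not tree-nut-free — reject
G: has spelt, so not kosher-for-Passover; has spelt, so not paleo — reject
H: has peanut, so not paleo — out
I: no tree nuts, paleo — OK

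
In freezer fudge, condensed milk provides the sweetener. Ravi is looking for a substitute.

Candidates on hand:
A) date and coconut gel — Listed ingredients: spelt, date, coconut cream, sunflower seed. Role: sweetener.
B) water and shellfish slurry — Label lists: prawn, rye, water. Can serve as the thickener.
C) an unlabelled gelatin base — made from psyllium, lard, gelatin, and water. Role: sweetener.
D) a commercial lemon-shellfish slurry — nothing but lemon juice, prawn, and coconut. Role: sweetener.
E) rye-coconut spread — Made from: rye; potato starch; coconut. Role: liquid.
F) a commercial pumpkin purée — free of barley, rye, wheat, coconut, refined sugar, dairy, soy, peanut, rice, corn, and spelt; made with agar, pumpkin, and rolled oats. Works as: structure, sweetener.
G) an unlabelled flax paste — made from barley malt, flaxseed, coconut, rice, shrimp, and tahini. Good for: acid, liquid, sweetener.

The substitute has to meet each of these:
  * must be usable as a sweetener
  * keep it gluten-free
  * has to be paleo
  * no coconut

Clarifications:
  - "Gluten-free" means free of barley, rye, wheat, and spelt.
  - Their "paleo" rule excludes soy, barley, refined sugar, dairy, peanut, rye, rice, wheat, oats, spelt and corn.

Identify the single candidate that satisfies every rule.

C

A: has spelt, so not gluten-free; has spelt, so not paleo (and 1 more) — out
B: not usable as a sweetener; has rye, so not gluten-free (and 1 more) — out
C: every rule checks out — valid
D: has coconut, so not coconut-free — reject
E: not usable as a sweetener; has rye, so not gluten-free (and 2 more) — out
F: has rolled oats, so not paleo — out
G: has barley malt, so not gluten-free; has barley malt, so not paleo (and 1 more) — reject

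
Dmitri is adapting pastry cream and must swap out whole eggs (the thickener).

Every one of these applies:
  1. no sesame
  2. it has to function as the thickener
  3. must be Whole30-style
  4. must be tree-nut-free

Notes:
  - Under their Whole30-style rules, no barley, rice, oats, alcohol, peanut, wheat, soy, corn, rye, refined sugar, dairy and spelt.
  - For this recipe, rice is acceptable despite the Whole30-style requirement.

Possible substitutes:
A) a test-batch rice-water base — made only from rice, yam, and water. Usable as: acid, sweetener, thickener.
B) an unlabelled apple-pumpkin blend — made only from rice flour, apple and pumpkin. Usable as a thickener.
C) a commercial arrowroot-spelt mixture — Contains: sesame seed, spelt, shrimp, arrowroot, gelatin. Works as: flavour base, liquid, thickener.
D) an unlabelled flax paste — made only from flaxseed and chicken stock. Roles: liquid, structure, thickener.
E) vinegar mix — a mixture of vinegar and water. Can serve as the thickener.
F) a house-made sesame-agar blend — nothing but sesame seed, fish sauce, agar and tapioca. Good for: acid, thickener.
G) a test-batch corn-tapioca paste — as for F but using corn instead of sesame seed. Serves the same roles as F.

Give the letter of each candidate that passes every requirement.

A, B, D, E

A: rice is permitted under the Whole30-style carve-out; nothing else excluded — valid
B: rice is permitted under the Whole30-style carve-out; nothing else excluded — keep
C: has spelt, so not Whole30-style; has sesame seed, so not sesame-free — no
D: only chicken stock and flaxseed; none excluded — keep
E: every rule checks out — valid
F: has sesame seed, so not sesame-free — no
G: has corn, so not Whole30-style — no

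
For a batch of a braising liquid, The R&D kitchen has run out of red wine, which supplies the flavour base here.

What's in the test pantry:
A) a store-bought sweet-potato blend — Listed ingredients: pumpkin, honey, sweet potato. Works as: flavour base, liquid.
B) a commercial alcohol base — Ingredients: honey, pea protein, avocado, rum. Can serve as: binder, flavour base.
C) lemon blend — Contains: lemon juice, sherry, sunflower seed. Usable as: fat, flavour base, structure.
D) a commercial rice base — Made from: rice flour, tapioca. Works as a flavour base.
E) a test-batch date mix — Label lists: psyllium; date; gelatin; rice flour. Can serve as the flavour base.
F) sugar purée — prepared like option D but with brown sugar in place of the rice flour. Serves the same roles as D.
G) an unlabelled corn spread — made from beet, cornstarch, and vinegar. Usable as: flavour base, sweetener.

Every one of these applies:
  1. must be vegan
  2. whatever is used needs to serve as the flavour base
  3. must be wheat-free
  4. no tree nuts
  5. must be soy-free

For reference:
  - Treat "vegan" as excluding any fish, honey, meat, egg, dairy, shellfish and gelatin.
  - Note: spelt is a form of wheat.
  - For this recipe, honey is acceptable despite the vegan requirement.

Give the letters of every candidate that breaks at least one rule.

A: honey is permitted under the vegan carve-out; nothing else excluded — keep
B: honey is permitted under the vegan carve-out; nothing else excluded — valid
C: works as a flavour base, vegan, no soy — valid
D: all constraints satisfied — valid
E: has gelatin, so not vegan — reject
F: only brown sugar and tapioca; none excluded — valid
G: all constraints satisfied — OK

E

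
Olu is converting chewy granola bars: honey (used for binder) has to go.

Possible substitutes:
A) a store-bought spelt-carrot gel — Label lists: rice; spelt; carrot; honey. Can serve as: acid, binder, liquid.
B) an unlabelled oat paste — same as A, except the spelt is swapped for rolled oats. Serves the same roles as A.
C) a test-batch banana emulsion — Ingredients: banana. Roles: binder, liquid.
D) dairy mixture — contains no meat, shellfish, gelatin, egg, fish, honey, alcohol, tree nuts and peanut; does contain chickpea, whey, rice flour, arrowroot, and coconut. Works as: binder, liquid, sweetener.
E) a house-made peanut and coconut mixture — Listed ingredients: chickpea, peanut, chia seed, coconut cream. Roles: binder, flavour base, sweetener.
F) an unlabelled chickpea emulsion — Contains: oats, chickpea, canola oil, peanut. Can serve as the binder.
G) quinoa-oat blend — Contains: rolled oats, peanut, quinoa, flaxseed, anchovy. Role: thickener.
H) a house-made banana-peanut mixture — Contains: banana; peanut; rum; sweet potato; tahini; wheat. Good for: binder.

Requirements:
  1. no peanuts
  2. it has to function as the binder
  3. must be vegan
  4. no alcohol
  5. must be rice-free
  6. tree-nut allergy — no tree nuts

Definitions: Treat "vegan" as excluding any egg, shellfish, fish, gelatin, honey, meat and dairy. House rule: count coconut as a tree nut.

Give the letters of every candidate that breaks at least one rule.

A, B, D, E, F, G, H

A: has honey, so not vegan; has rice, so not rice-free — reject
B: has honey, so not vegan; has rice, so not rice-free — no
C: all constraints satisfied — valid
D: has whey, so not vegan; has rice flour, so not rice-free (and 1 more) — out
E: has coconut cream, so not tree-nut-free; has peanut, so not peanut-free — out
F: has peanut, so not peanut-free — out
G: not usable as a binder; has anchovy, so not vegan (and 1 more) — out
H: has rum, so not alcohol-free; has peanut, so not peanut-free — reject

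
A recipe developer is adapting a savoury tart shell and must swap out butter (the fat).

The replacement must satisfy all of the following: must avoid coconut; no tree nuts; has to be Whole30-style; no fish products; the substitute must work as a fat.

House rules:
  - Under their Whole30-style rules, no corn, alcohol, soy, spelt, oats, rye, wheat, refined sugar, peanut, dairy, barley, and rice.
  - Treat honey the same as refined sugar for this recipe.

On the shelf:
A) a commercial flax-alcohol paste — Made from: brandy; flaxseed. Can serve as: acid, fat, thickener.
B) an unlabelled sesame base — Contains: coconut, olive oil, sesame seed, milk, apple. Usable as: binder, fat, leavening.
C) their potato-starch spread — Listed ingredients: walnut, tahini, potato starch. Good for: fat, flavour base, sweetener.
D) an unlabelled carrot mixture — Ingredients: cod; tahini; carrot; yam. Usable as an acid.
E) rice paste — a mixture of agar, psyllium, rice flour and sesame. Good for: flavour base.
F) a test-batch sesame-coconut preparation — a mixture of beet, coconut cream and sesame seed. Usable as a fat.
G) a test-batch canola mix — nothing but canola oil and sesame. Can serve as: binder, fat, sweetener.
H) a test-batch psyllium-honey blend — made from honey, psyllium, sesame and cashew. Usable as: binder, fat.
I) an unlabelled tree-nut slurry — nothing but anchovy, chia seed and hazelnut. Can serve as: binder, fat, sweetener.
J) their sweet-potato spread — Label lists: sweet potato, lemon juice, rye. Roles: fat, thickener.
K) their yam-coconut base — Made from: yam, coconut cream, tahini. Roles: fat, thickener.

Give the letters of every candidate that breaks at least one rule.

A, B, C, D, E, F, H, I, J, K

A: has brandy, so not Whole30-style — reject
B: has milk, so not Whole30-style; has coconut, so not coconut-free — reject
C: has walnut, so not tree-nut-free — no
D: not usable as a fat; has cod, so not fish-free — reject
E: not usable as a fat; has rice flour, so not Whole30-style — out
F: has coconut cream, so not coconut-free — reject
G: only sesame and canola oil; none excluded — OK
H: has honey, so not Whole30-style; has cashew, so not tree-nut-free — no
I: has hazelnut, so not tree-nut-free; has anchovy, so not fish-free — out
J: has rye, so not Whole30-style — out
K: has coconut cream, so not coconut-free — reject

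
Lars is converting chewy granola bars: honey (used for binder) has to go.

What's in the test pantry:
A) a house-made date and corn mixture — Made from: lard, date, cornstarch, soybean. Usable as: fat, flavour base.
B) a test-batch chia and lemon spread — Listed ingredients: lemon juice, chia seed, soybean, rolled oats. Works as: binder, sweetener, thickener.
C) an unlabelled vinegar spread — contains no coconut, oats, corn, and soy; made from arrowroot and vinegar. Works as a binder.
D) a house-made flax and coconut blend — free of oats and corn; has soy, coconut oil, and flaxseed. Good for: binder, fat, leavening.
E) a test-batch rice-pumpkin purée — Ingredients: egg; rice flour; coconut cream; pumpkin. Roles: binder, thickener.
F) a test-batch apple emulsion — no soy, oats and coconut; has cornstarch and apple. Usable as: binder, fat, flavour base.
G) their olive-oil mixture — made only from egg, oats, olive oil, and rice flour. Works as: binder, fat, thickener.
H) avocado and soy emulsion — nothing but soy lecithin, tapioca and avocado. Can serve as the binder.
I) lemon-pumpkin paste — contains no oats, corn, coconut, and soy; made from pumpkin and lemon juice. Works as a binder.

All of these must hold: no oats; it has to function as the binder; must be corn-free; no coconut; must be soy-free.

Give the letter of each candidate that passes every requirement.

A: not usable as a binder; has cornstarch, so not corn-free (and 1 more) — no
B: has rolled oats, so not oat-free; has soybean, so not soy-free — out
C: works as a binder, no corn, no oats — keep
D: has soy, so not soy-free; has coconut oil, so not coconut-free — reject
E: has coconut cream, so not coconut-free — out
F: has cornstarch, so not corn-free — reject
G: has oats, so not oat-free — reject
H: has soy lecithin, so not soy-free — no
I: all constraints satisfied — keep

C, I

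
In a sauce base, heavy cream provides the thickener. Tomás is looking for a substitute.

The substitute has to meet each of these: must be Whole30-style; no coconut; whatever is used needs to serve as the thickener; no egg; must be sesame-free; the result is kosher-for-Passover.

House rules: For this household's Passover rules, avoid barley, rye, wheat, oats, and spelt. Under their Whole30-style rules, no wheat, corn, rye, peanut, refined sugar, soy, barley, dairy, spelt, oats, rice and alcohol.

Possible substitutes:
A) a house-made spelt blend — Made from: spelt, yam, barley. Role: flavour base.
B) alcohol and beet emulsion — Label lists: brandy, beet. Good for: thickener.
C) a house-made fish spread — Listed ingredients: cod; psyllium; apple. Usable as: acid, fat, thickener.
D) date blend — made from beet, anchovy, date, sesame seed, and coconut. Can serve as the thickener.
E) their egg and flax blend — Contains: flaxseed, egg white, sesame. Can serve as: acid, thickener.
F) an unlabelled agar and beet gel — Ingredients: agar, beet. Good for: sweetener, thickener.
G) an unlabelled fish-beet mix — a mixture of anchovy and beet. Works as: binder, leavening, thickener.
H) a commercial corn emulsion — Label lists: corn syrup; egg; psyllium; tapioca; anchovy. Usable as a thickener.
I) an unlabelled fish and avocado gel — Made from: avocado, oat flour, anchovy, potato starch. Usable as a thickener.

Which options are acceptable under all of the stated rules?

C, F, G

A: not usable as a thickener; has barley, so not kosher-for-Passover (and 1 more) — out
B: has brandy, so not Whole30-style — out
C: no egg, Whole30-style — valid
D: has coconut, so not coconut-free; has sesame seed, so not sesame-free — reject
E: has sesame, so not sesame-free; has egg white, so not egg-free — reject
F: Whole30-style, no sesame — valid
G: only anchovy and beet; none excluded — OK
H: has corn syrup, so not Whole30-style; has egg, so not egg-free — out
I: has oat flour, so not kosher-for-Passover; has oat flour, so not Whole30-style — no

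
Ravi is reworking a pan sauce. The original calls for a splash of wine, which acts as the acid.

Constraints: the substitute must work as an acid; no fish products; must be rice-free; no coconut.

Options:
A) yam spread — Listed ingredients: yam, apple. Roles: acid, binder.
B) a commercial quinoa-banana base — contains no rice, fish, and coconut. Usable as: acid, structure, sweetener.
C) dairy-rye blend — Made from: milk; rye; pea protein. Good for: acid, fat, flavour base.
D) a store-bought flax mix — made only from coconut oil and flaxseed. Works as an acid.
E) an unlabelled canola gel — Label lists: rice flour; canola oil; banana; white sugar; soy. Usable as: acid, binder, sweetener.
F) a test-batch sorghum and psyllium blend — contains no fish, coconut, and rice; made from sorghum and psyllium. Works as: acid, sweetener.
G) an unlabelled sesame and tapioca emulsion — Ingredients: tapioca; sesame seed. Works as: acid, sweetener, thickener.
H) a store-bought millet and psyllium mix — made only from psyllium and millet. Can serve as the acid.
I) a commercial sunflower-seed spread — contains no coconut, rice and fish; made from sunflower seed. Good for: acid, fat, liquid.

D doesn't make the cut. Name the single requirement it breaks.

usable as an acid: satisfied
coconut-free: has coconut oil — fails
rice-free: satisfied
fish-free: satisfied

coconut-free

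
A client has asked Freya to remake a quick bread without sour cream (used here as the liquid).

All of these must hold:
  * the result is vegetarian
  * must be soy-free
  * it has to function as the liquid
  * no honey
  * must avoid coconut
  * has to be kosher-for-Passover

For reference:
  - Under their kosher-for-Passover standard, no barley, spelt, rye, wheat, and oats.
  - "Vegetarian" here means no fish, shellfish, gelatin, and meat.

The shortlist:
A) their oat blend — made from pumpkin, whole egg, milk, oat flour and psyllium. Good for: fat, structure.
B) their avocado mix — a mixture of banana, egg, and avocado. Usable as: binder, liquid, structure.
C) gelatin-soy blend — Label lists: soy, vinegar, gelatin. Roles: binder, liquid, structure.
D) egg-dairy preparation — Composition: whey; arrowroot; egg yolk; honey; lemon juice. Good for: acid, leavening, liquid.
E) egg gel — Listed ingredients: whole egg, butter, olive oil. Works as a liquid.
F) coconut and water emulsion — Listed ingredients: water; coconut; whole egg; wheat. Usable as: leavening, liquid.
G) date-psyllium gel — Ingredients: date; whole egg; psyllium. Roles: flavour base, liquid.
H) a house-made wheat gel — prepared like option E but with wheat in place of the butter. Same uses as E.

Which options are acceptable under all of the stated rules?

B, E, G

A: not usable as a liquid; has oat flour, so not kosher-for-Passover — out
B: all constraints satisfied — OK
C: has gelatin, so not vegetarian; has soy, so not soy-free — reject
D: has honey, so not honey-free — no
E: only butter, whole egg, and olive oil; none excluded — OK
F: has wheat, so not kosher-for-Passover; has coconut, so not coconut-free — out
G: all constraints satisfied — keep
H: has wheat, so not kosher-for-Passover — no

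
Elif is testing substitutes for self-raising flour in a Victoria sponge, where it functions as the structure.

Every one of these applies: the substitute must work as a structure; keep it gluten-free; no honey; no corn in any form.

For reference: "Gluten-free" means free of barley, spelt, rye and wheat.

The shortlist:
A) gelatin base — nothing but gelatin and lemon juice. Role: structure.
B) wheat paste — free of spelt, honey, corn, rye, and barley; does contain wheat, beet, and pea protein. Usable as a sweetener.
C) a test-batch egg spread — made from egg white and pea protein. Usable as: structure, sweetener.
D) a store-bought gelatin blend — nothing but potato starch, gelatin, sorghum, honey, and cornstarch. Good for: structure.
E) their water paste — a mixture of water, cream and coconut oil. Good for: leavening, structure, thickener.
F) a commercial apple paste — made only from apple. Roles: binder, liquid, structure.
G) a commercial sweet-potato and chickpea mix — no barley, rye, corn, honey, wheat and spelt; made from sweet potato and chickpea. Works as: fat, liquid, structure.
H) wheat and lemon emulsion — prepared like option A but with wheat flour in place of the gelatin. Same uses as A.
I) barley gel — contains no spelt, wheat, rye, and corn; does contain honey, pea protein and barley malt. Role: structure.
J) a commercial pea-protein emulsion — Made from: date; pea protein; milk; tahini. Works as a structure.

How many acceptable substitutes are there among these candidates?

6

A: only gelatin and lemon juice; none excluded — keep
B: not usable as a structure; has wheat, so not gluten-free — out
C: only egg white and pea protein; none excluded — keep
D: has cornstarch, so not corn-free; has honey, so not honey-free — no
E: no honey, gluten-free — keep
F: no honey, gluten-free — OK
G: works as a structure, gluten-free, no corn — valid
H: has wheat flour, so not gluten-free — reject
I: has barley malt, so not gluten-free; has honey, so not honey-free — no
J: all constraints satisfied — valid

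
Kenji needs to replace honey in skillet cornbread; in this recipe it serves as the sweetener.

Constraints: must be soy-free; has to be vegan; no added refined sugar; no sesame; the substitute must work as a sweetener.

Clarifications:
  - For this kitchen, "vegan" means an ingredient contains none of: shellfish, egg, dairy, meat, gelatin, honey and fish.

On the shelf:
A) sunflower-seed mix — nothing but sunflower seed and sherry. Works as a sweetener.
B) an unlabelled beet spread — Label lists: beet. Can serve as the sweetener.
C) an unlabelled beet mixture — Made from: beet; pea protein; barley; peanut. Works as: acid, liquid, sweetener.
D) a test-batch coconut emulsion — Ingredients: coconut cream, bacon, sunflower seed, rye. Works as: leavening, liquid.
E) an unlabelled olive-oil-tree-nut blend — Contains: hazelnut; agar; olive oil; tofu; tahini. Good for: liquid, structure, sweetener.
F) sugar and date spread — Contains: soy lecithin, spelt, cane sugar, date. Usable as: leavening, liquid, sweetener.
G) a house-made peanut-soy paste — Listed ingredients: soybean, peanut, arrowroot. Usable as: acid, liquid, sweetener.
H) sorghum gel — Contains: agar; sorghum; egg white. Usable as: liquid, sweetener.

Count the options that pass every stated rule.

A: works as a sweetener, vegan, no refined sugar — valid
B: only beet; none excluded — keep
C: nothing on the exclusion list — keep
D: not usable as a sweetener; has bacon, so not vegan — out
E: has tahini, so not sesame-free; has tofu, so not soy-free — no
F: has cane sugar, so not no-added-sugar; has soy lecithin, so not soy-free — no
G: has soybean, so not soy-free — out
H: has egg white, so not vegan — out

3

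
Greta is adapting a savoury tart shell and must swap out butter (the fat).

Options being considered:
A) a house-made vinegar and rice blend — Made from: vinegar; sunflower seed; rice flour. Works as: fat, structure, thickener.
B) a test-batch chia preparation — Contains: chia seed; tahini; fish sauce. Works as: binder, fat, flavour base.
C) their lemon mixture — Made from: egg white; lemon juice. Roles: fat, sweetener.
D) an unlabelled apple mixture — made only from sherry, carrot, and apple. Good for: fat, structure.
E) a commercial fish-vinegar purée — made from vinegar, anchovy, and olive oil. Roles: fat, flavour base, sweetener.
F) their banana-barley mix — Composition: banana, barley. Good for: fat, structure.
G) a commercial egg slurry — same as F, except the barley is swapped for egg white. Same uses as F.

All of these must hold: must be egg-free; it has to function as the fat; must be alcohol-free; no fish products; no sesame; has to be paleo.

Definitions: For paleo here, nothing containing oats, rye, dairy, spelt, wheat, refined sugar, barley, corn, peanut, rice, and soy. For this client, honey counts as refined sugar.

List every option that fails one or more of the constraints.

A, B, C, D, E, F, G

A: has rice flour, so not paleo — reject
B: has tahini, so not sesame-free; has fish sauce, so not fish-free — out
C: has egg white, so not egg-free — no
D: has sherry, so not alcohol-free — reject
E: has anchovy, so not fish-free — reject
F: has barley, so not paleo — out
G: has egg white, so not egg-free — out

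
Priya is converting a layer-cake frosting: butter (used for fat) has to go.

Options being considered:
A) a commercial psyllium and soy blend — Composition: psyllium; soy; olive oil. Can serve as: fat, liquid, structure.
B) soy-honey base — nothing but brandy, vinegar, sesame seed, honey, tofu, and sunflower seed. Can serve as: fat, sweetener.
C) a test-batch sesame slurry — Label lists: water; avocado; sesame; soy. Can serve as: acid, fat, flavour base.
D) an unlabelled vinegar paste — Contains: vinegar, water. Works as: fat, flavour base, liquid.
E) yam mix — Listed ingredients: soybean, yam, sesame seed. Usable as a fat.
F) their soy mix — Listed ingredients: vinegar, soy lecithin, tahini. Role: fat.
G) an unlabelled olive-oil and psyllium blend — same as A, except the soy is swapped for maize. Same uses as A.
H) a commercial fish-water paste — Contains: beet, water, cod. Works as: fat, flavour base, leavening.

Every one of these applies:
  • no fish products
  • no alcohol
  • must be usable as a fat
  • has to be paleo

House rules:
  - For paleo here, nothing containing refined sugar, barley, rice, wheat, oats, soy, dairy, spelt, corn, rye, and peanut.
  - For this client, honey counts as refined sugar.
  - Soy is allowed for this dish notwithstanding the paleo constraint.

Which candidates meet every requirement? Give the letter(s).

A: soy is permitted under the paleo carve-out; nothing else excluded — keep
B: has honey, so not paleo; has brandy, so not alcohol-free — no
C: soy is permitted under the paleo carve-out; nothing else excluded — OK
D: only vinegar and water; none excluded — OK
E: soy is permitted under the paleo carve-out; nothing else excluded — keep
F: soy is permitted under the paleo carve-out; nothing else excluded — keep
G: has maize, so not paleo — out
H: has cod, so not fish-free — no

A, C, D, E, F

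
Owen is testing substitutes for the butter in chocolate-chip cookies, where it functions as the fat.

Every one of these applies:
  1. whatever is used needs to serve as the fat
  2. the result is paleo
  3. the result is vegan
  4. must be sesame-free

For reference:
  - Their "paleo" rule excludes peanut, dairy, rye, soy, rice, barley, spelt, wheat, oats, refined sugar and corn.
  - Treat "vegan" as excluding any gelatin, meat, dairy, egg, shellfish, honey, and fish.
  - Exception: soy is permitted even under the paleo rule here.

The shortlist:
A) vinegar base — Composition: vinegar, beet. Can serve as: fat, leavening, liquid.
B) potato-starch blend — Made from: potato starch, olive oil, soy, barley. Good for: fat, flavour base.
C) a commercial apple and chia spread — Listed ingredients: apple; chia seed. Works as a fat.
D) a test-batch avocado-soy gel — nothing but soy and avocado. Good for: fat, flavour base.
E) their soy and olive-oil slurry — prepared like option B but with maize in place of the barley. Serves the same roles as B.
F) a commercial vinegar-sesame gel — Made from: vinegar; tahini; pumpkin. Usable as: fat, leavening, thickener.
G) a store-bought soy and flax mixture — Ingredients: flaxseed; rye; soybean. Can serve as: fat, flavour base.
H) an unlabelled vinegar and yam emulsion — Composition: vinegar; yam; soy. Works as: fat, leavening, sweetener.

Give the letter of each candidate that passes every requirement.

A: vegan, paleo — valid
B: has barley, so not paleo — out
C: only apple and chia seed; none excluded — keep
D: soy is permitted under the paleo carve-out; nothing else excluded — OK
E: has maize, so not paleo — out
F: has tahini, so not sesame-free — no
G: has rye, so not paleo — no
H: soy is permitted under the paleo carve-out; nothing else excluded — keep

A, C, D, H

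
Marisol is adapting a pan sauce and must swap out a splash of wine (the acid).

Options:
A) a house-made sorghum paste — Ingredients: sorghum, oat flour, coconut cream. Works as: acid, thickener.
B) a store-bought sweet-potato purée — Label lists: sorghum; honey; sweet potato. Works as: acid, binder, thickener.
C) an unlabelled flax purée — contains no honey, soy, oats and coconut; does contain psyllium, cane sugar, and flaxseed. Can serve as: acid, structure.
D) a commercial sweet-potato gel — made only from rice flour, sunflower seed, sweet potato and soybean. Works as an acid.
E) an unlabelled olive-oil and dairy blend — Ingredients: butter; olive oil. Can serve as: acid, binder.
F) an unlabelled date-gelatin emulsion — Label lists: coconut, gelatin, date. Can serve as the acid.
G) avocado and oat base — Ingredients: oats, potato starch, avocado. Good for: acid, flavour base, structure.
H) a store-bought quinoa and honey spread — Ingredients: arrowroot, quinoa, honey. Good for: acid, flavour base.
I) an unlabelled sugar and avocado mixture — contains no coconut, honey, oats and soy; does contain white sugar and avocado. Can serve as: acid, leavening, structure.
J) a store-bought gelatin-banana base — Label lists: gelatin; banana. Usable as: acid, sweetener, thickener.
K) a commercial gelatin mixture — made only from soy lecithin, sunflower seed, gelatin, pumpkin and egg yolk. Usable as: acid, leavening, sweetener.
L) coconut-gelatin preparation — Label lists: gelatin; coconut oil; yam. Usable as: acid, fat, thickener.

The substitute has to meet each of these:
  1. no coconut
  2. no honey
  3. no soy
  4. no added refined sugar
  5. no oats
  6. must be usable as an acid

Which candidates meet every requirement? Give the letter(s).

E, J

A: has oat flour, so not oat-free; has coconut cream, so not coconut-free — out
B: has honey, so not honey-free — reject
C: has cane sugar, so not no-added-sugar — reject
D: has soybean, so not soy-free — out
E: only butter and olive oil; none excluded — OK
F: has coconut, so not coconut-free — out
G: has oats, so not oat-free — reject
H: has honey, so not honey-free — reject
I: has white sugar, so not no-added-sugar — reject
J: every rule checks out — OK
K: has soy lecithin, so not soy-free — no
L: has coconut oil, so not coconut-free — out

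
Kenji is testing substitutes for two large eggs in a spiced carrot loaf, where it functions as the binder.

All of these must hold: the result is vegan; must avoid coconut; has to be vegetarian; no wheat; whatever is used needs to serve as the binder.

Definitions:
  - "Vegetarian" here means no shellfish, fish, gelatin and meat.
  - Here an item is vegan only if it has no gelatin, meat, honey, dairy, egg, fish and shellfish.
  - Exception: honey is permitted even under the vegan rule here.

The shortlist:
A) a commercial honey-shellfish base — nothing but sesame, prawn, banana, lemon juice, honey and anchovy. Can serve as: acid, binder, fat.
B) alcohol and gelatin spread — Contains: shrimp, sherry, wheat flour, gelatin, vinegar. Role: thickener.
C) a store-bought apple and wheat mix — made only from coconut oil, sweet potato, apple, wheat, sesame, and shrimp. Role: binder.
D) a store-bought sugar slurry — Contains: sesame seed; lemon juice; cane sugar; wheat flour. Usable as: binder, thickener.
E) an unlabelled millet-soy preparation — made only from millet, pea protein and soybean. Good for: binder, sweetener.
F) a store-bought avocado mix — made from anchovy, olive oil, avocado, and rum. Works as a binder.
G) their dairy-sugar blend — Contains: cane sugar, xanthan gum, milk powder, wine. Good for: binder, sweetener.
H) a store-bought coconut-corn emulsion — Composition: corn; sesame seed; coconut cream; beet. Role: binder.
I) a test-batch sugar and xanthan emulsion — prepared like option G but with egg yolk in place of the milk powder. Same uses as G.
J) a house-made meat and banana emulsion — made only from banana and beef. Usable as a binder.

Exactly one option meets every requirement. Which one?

E

A: has anchovy, so not vegetarian; has anchovy, so not vegan — reject
B: not usable as a binder; has gelatin, so not vegetarian (and 2 more) — no
C: has shrimp, so not vegetarian; has shrimp, so not vegan (and 2 more) — reject
D: has wheat flour, so not wheat-free — no
E: nothing on the exclusion list — OK
F: has anchovy, so not vegetarian; has anchovy, so not vegan — out
G: has milk powder, so not vegan — out
H: has coconut cream, so not coconut-free — no
I: has egg yolk, so not vegan — no
J: has beef, so not vegetarian; has beef, so not vegan — out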